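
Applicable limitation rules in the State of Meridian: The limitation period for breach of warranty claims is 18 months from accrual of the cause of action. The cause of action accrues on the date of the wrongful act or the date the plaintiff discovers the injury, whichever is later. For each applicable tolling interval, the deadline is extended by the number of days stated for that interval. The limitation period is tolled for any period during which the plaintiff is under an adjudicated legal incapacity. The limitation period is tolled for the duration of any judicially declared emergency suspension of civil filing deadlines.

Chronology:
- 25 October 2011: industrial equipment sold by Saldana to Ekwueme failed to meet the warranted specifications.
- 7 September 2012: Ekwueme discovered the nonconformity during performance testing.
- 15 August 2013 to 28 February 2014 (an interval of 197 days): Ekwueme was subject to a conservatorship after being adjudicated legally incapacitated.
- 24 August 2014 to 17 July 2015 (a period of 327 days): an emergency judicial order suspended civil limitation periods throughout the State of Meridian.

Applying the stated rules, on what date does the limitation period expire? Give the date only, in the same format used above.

13 August 2015

Taking the later of the act (25 October 2011) and discovery (7 September 2012), the claim accrued on 7 September 2012.
18 months from 7 September 2012 is 7 March 2014.
The plaintiff's legal incapacity from 15 August 2013 to 28 February 2014 tolled the period for 197 days, extending the deadline to 20 September 2014.
Because the emergency suspension of filing deadlines ran from 24 August 2014 to 17 July 2015, the deadline is extended by 327 days to 13 August 2015.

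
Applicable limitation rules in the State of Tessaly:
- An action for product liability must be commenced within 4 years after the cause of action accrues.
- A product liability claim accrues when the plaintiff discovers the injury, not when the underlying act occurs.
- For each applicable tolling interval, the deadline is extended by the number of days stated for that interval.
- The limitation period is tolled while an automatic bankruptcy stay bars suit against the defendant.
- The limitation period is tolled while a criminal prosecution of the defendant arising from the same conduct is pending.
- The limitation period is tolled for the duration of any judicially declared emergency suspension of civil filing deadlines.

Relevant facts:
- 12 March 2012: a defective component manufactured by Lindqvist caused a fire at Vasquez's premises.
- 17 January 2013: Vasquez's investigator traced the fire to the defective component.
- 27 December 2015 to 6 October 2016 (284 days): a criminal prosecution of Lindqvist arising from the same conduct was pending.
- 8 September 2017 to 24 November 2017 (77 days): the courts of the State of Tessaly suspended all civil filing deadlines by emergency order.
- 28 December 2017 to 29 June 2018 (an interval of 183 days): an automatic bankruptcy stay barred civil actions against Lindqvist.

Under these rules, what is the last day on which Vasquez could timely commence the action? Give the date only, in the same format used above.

The claim did not accrue until Vasquez discovered the injury on 17 January 2013; the 12 March 2012 act date does not start the clock under the stated rule.
Adding the 4 years base period to 17 January 2013 gives a deadline of 17 January 2017, before any tolling.
The period was tolled for 284 days by the pending criminal prosecution (27 December 2015 to 6 October 2016), pushing the deadline to 28 October 2017.
The period was tolled for 77 days by the emergency suspension of filing deadlines (8 September 2017 to 24 November 2017), pushing the deadline to 13 January 2018.
The period was tolled for 183 days by the automatic bankruptcy stay (28 December 2017 to 29 June 2018), pushing the deadline to 15 July 2018.

15 July 2018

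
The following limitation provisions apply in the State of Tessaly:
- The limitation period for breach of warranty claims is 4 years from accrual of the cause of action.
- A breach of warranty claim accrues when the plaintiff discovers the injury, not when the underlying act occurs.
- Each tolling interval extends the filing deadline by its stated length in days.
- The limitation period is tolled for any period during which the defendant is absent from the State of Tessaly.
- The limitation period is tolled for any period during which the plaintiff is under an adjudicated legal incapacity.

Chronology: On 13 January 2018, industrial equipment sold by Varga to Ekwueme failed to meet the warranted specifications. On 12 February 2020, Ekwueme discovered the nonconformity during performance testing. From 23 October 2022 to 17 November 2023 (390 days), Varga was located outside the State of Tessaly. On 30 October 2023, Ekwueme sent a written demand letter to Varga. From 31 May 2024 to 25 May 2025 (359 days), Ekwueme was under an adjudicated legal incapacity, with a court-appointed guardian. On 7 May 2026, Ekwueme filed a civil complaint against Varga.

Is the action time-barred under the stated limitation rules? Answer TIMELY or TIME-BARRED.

TIME-BARRED

The claim did not accrue until Ekwueme discovered the injury on 12 February 2020; the 13 January 2018 act date does not start the clock under the stated rule.
The untolled deadline — 4 years after 12 February 2020 — is 12 February 2024.
Because the defendant's absence from the jurisdiction ran from 23 October 2022 to 17 November 2023, the deadline is extended by 390 days to 8 March 2025.
The period was tolled for 359 days by the plaintiff's legal incapacity (31 May 2024 to 25 May 2025), pushing the deadline to 2 March 2026.
Nothing else in the chronology tolls or restarts the period.
Filing on 7 May 2026 missed the 2 March 2026 deadline — the action is time-barred.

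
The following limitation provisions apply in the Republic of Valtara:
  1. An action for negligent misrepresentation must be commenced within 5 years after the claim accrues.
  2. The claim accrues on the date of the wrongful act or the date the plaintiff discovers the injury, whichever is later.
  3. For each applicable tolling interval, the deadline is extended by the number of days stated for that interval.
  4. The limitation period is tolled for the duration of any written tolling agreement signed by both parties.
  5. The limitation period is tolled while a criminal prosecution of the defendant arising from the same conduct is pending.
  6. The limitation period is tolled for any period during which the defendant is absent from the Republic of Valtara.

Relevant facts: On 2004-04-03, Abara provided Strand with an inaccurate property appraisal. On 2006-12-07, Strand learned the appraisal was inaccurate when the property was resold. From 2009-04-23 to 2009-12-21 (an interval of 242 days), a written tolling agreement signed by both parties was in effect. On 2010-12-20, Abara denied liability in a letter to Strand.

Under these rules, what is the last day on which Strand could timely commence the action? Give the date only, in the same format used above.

The claim accrued on 2006-12-07 — the later of the 2004-04-03 act and the 2006-12-07 discovery.
The untolled deadline — 5 years after 2006-12-07 — is 2011-12-07.
Because the written tolling agreement ran from 2009-04-23 to 2009-12-21, the deadline is extended by 242 days to 2012-08-05.
The other events in the timeline have no effect on the limitation period under the stated rules.

2012-08-05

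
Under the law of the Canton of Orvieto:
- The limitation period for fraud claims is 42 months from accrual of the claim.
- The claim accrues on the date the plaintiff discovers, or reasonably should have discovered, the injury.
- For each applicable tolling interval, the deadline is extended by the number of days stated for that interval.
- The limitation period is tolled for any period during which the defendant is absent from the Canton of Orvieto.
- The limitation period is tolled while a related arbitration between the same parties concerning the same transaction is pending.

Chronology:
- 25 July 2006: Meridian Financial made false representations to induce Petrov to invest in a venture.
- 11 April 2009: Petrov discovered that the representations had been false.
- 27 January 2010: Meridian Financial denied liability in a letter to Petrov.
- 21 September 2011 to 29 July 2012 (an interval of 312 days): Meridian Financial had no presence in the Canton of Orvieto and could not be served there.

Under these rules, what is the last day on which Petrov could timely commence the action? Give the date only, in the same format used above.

19 August 2013

The claim did not accrue until Petrov discovered the injury on 11 April 2009; the 25 July 2006 act date does not start the clock under the stated rule.
The untolled deadline — 42 months after 11 April 2009 — is 11 October 2012.
The defendant's absence from the jurisdiction from 21 September 2011 to 29 July 2012 tolled the period for 312 days, extending the deadline to 19 August 2013.
None of the other events listed affects the running of the period under the stated rules.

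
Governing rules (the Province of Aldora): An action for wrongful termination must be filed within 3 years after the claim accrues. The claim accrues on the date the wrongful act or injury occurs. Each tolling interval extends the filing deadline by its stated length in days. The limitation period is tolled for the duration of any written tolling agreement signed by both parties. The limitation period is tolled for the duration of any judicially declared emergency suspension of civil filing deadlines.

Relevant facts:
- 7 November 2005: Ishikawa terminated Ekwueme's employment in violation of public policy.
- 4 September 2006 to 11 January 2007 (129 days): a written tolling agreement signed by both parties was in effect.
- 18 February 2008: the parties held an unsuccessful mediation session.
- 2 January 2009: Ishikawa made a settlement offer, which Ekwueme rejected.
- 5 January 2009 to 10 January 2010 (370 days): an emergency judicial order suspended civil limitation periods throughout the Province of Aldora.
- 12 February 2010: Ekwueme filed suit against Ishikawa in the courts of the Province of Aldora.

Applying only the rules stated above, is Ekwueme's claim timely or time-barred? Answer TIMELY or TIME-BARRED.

TIMELY

The limitation period began to run on 7 November 2005.
The untolled deadline — 3 years after 7 November 2005 — is 7 November 2008.
The written tolling agreement from 4 September 2006 to 11 January 2007 tolled the period for 129 days, extending the deadline to 16 March 2009.
The period was tolled for 370 days by the emergency suspension of filing deadlines (5 January 2009 to 10 January 2010), pushing the deadline to 21 March 2010.
None of the other events listed affects the running of the period under the stated rules.
Filing on 12 February 2010 beat the 21 March 2010 deadline — the action is timely.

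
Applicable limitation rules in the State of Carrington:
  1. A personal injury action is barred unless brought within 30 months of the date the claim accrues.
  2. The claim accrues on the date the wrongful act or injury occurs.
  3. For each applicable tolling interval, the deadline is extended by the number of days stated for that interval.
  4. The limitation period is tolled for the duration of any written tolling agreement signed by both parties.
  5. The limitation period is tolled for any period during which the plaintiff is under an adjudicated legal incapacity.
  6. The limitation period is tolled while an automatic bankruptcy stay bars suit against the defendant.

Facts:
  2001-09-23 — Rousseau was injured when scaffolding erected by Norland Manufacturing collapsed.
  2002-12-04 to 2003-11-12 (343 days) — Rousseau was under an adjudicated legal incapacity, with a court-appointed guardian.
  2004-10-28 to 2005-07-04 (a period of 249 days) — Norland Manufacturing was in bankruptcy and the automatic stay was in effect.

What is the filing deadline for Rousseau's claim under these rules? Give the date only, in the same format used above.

2005-11-05

The claim accrued on 2001-09-23, when the wrongful act occurred.
30 months from 2001-09-23 is 2004-03-23.
Because the plaintiff's legal incapacity ran from 2002-12-04 to 2003-11-12, the deadline is extended by 343 days to 2005-03-01.
The period was tolled for 249 days by the automatic bankruptcy stay (2004-10-28 to 2005-07-04), pushing the deadline to 2005-11-05.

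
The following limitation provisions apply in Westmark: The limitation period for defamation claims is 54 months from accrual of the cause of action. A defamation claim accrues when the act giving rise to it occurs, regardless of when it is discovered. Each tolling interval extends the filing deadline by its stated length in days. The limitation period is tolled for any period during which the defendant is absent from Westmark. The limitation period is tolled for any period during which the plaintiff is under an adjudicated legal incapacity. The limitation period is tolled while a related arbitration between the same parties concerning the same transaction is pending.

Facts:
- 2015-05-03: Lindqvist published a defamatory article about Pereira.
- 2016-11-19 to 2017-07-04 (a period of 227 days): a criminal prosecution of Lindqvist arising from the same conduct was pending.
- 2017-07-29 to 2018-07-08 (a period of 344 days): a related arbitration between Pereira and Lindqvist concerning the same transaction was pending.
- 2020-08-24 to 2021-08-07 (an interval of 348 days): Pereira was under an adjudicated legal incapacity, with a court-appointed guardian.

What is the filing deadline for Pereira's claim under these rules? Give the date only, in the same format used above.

The cause of action accrued on 2015-05-03, the date of the act.
54 months from 2015-05-03 is 2019-11-03.
The pending related arbitration from 2017-07-29 to 2018-07-08 tolled the period for 344 days, extending the deadline to 2020-10-12.
The plaintiff's legal incapacity from 2020-08-24 to 2021-08-07 tolled the period for 348 days, extending the deadline to 2021-09-25.
No stated provision tolls the period for a criminal prosecution, so the interval from 2016-11-19 to 2017-07-04 has no effect on the deadline.

2021-09-25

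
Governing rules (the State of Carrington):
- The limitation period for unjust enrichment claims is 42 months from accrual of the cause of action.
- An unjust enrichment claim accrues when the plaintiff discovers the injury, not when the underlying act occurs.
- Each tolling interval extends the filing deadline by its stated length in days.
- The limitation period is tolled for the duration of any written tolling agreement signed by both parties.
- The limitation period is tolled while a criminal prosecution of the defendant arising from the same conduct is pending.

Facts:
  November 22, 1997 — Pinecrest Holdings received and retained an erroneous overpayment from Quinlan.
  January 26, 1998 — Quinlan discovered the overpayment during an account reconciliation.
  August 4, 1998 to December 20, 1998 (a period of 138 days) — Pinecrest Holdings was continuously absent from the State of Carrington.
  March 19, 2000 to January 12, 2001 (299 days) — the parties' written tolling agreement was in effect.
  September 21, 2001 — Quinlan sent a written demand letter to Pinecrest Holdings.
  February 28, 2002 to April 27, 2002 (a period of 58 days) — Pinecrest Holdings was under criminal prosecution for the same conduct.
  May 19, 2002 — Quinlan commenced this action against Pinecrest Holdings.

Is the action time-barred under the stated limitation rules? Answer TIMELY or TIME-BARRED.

Under the discovery rule, the claim accrued on January 26, 1998, when Quinlan discovered the injury — not on the November 22, 1997 date of the underlying act.
Adding the 42 months base period to January 26, 1998 gives a deadline of July 26, 2001, before any tolling.
The written tolling agreement from March 19, 2000 to January 12, 2001 tolled the period for 299 days, extending the deadline to May 21, 2002.
The pending criminal prosecution from February 28, 2002 to April 27, 2002 tolled the period for 58 days, extending the deadline to July 18, 2002.
No stated provision tolls the period for the defendant's absence, so the interval from August 4, 1998 to December 20, 1998 has no effect on the deadline.
The other events in the timeline have no effect on the limitation period under the stated rules.
Quinlan filed on May 19, 2002, before the July 18, 2002 deadline, so the action is timely.

TIMELY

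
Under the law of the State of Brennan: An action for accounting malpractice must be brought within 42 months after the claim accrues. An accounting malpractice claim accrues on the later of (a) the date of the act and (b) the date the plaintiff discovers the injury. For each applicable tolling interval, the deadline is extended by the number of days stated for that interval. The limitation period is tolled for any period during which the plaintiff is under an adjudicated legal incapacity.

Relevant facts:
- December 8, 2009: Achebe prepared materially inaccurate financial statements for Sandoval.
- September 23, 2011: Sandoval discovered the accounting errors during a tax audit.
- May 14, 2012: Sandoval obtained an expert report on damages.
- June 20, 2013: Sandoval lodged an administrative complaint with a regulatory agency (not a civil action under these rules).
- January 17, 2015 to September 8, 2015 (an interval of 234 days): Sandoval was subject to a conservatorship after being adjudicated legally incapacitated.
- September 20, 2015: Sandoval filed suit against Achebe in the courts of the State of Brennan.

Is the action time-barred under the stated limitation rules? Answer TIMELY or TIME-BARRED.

TIMELY

Taking the later of the act (December 8, 2009) and discovery (September 23, 2011), the claim accrued on September 23, 2011.
The untolled deadline — 42 months after September 23, 2011 — is March 23, 2015.
Because the plaintiff's legal incapacity ran from January 17, 2015 to September 8, 2015, the deadline is extended by 234 days to November 12, 2015.
None of the other events listed affects the running of the period under the stated rules.
Sandoval filed on September 20, 2015, before the November 12, 2015 deadline, so the action is timely.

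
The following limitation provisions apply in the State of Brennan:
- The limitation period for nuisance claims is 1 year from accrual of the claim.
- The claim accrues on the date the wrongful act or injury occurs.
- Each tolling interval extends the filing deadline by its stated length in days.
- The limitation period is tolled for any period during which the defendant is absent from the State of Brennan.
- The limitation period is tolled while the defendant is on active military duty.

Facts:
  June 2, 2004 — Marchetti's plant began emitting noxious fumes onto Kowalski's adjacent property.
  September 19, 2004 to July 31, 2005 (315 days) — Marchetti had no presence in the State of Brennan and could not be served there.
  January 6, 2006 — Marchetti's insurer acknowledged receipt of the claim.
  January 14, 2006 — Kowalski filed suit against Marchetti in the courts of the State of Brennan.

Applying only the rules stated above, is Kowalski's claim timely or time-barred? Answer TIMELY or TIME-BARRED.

The claim accrued on June 2, 2004, the date of the act.
1 year from June 2, 2004 is June 2, 2005.
Because the defendant's absence from the jurisdiction ran from September 19, 2004 to July 31, 2005, the deadline is extended by 315 days to April 13, 2006.
Nothing else in the chronology tolls or restarts the period.
Filing on January 14, 2006 beat the April 13, 2006 deadline — the action is timely.

TIMELY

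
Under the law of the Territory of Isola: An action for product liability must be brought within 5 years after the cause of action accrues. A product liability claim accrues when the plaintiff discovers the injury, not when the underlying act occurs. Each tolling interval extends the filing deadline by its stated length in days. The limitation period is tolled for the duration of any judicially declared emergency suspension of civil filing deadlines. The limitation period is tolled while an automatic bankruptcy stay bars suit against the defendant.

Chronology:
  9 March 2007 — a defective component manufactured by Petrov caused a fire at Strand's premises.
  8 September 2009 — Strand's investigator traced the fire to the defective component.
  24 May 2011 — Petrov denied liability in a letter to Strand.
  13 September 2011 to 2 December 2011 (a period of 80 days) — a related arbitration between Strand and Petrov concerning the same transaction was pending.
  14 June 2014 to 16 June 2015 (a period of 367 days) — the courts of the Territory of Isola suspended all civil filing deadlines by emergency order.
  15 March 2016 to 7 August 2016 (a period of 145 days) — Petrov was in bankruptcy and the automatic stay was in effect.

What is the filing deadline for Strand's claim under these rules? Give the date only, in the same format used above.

Accrual is tied to discovery, so the period began on 8 September 2009 rather than on 9 March 2007 when the act occurred.
5 years from 8 September 2009 is 8 September 2014.
Because the emergency suspension of filing deadlines ran from 14 June 2014 to 16 June 2015, the deadline is extended by 367 days to 10 September 2015.
By the time the automatic bankruptcy stay began on 15 March 2016, the limitation period had already expired on 10 September 2015; that interval cannot revive it.
Although a pending arbitration ran from 13 September 2011 to 2 December 2011, the stated rules do not make that a tolling event, so it is disregarded.
Nothing else in the chronology tolls or restarts the period.

10 September 2015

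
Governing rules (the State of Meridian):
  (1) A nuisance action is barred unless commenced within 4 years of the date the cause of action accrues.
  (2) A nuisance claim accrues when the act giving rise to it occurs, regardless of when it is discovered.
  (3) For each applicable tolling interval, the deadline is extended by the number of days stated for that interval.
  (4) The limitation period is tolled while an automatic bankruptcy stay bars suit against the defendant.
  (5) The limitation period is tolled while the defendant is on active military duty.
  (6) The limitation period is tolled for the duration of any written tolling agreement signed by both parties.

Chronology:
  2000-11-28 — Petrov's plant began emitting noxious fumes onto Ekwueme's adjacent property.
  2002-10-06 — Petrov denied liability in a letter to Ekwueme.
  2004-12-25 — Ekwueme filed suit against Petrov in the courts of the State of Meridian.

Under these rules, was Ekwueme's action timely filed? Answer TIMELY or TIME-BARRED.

TIME-BARRED

The cause of action accrued on 2000-11-28, the date of the act.
Adding the 4 years base period to 2000-11-28 gives a deadline of 2004-11-28, before any tolling.
Nothing else in the chronology tolls or restarts the period.
Filing on 2004-12-25 missed the 2004-11-28 deadline — the action is time-barred.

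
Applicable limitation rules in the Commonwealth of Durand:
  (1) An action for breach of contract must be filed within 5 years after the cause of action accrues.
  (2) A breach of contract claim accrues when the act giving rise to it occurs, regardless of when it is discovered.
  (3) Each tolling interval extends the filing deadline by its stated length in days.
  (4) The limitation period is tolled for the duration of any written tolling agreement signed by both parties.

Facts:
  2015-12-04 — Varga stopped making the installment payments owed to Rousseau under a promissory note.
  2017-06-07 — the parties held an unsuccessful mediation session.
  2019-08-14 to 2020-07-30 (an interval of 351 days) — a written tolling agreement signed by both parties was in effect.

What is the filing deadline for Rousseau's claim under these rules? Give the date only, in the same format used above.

The limitation period began to run on 2015-12-04.
The untolled deadline — 5 years after 2015-12-04 — is 2020-12-04.
The period was tolled for 351 days by the written tolling agreement (2019-08-14 to 2020-07-30), pushing the deadline to 2021-11-20.
Nothing else in the chronology tolls or restarts the period.

2021-11-20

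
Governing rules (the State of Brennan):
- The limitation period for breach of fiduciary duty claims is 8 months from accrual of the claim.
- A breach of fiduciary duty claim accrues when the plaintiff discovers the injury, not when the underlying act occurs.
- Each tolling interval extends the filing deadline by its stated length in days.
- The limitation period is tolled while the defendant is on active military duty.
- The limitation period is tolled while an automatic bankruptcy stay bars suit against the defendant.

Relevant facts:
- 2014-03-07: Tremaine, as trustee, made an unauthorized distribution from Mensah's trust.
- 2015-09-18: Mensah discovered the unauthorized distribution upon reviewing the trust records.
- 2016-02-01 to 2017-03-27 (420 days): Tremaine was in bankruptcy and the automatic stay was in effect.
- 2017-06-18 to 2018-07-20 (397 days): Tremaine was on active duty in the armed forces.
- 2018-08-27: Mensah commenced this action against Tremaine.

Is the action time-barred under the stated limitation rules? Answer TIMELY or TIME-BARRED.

TIME-BARRED

The claim did not accrue until Mensah discovered the injury on 2015-09-18; the 2014-03-07 act date does not start the clock under the stated rule.
Adding the 8 months base period to 2015-09-18 gives a deadline of 2016-05-18, before any tolling.
Because the automatic bankruptcy stay ran from 2016-02-01 to 2017-03-27, the deadline is extended by 420 days to 2017-07-12.
The defendant's active military service from 2017-06-18 to 2018-07-20 tolled the period for 397 days, extending the deadline to 2018-08-13.
Mensah filed on 2018-08-27, after the 2018-08-13 deadline, so the action is time-barred.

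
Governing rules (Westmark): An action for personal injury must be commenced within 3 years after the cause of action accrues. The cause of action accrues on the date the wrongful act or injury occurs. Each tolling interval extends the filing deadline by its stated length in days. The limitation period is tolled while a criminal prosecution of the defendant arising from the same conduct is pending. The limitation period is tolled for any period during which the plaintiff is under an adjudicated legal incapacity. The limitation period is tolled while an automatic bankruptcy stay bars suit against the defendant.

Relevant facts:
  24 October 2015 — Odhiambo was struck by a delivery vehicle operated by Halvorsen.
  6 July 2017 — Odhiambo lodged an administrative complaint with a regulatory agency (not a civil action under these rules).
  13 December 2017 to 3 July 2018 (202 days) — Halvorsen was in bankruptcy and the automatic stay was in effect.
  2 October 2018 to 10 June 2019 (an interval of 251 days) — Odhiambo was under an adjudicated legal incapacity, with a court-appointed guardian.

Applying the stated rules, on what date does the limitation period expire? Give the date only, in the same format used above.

20 January 2020

The cause of action accrued on 24 October 2015, the date of the act.
Adding the 3 years base period to 24 October 2015 gives a deadline of 24 October 2018, before any tolling.
The automatic bankruptcy stay from 13 December 2017 to 3 July 2018 tolled the period for 202 days, extending the deadline to 14 May 2019.
Because the plaintiff's legal incapacity ran from 2 October 2018 to 10 June 2019, the deadline is extended by 251 days to 20 January 2020.
The other events in the timeline have no effect on the limitation period under the stated rules.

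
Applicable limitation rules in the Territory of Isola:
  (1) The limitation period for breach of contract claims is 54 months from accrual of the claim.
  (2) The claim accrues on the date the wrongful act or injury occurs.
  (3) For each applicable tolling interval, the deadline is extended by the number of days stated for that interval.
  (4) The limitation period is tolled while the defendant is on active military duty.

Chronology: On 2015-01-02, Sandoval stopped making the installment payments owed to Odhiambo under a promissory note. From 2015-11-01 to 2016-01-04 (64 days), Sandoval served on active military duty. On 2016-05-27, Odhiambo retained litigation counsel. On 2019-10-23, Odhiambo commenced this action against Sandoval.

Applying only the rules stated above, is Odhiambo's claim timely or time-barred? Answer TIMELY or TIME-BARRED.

TIME-BARRED

The claim accrued on 2015-01-02, when the wrongful act occurred.
Adding the 54 months base period to 2015-01-02 gives a deadline of 2019-07-02, before any tolling.
The period was tolled for 64 days by the defendant's active military service (2015-11-01 to 2016-01-04), pushing the deadline to 2019-09-04.
Nothing else in the chronology tolls or restarts the period.
The 2019-10-23 filing falls after the 2019-09-04 deadline; the claim is time-barred.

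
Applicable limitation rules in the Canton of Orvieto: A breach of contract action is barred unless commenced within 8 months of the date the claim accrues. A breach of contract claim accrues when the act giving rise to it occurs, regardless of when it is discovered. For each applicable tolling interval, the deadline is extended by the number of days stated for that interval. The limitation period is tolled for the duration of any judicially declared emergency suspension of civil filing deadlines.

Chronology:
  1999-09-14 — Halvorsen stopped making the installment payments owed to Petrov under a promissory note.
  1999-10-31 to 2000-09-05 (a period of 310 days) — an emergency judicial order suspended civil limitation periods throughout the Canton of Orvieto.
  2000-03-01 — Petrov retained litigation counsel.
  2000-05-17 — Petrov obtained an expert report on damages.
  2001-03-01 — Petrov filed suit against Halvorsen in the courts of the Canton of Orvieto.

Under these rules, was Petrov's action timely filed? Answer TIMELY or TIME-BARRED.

TIMELY

The limitation period began to run on 1999-09-14.
The untolled deadline — 8 months after 1999-09-14 — is 2000-05-14.
The emergency suspension of filing deadlines from 1999-10-31 to 2000-09-05 tolled the period for 310 days, extending the deadline to 2001-03-20.
None of the other events listed affects the running of the period under the stated rules.
Filing on 2001-03-01 beat the 2001-03-20 deadline — the action is timely.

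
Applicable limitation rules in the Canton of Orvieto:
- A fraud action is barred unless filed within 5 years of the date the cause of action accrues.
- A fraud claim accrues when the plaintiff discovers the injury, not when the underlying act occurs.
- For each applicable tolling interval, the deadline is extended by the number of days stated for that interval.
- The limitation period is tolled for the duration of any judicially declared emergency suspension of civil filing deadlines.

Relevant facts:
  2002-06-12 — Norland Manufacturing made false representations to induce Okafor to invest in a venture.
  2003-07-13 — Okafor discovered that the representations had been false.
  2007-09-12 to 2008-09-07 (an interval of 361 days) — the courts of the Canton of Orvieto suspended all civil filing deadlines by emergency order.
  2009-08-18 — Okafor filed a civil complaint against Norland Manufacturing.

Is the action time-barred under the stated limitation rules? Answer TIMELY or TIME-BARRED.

The claim did not accrue until Okafor discovered the injury on 2003-07-13; the 2002-06-12 act date does not start the clock under the stated rule.
Adding the 5 years base period to 2003-07-13 gives a deadline of 2008-07-13, before any tolling.
Because the emergency suspension of filing deadlines ran from 2007-09-12 to 2008-09-07, the deadline is extended by 361 days to 2009-07-09.
The 2009-08-18 filing falls after the 2009-07-09 deadline; the claim is time-barred.

TIME-BARRED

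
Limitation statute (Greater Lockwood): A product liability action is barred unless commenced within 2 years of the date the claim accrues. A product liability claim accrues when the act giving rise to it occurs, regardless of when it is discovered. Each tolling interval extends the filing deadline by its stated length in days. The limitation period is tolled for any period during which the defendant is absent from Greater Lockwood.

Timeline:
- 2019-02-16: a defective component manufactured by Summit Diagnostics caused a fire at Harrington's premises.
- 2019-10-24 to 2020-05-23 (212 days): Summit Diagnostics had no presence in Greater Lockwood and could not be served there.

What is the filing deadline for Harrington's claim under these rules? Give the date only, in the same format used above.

The limitation period began to run on 2019-02-16.
Adding the 2 years base period to 2019-02-16 gives a deadline of 2021-02-16, before any tolling.
The period was tolled for 212 days by the defendant's absence from the jurisdiction (2019-10-24 to 2020-05-23), pushing the deadline to 2021-09-16.

2021-09-16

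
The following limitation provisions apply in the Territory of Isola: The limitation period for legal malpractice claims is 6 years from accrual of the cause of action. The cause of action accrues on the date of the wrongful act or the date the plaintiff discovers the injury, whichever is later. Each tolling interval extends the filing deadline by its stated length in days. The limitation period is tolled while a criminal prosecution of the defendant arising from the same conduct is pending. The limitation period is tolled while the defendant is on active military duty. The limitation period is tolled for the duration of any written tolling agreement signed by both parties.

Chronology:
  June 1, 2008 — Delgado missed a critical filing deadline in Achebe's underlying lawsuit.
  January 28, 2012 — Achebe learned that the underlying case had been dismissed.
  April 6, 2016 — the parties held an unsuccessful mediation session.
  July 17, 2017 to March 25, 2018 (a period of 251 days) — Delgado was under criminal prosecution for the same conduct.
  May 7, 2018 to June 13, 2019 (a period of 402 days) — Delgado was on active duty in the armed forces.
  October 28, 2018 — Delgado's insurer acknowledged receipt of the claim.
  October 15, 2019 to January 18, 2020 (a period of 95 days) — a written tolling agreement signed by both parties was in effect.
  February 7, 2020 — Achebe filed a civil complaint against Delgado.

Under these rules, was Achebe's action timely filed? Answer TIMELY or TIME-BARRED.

Because discovery on January 28, 2012 post-dates the June 1, 2008 act, accrual under the later-of rule falls on January 28, 2012.
6 years from January 28, 2012 is January 28, 2018.
Because the pending criminal prosecution ran from July 17, 2017 to March 25, 2018, the deadline is extended by 251 days to October 6, 2018.
Because the defendant's active military service ran from May 7, 2018 to June 13, 2019, the deadline is extended by 402 days to November 12, 2019.
The period was tolled for 95 days by the written tolling agreement (October 15, 2019 to January 18, 2020), pushing the deadline to February 15, 2020.
None of the other events listed affects the running of the period under the stated rules.
Achebe filed on February 7, 2020, before the February 15, 2020 deadline, so the action is timely.

TIMELY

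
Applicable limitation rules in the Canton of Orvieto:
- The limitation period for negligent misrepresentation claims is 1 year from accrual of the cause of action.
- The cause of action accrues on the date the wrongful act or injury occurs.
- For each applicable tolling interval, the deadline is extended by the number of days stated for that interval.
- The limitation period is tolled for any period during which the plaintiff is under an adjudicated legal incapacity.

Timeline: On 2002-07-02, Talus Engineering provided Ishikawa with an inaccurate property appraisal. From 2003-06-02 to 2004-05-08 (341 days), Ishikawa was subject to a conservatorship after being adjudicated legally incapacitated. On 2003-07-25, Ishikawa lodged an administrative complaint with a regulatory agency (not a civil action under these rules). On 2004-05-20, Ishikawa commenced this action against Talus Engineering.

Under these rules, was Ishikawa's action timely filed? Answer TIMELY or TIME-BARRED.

TIMELY

The limitation period began to run on 2002-07-02.
1 year from 2002-07-02 is 2003-07-02.
The period was tolled for 341 days by the plaintiff's legal incapacity (2003-06-02 to 2004-05-08), pushing the deadline to 2004-06-07.
Nothing else in the chronology tolls or restarts the period.
Filing on 2004-05-20 beat the 2004-06-07 deadline — the action is timely.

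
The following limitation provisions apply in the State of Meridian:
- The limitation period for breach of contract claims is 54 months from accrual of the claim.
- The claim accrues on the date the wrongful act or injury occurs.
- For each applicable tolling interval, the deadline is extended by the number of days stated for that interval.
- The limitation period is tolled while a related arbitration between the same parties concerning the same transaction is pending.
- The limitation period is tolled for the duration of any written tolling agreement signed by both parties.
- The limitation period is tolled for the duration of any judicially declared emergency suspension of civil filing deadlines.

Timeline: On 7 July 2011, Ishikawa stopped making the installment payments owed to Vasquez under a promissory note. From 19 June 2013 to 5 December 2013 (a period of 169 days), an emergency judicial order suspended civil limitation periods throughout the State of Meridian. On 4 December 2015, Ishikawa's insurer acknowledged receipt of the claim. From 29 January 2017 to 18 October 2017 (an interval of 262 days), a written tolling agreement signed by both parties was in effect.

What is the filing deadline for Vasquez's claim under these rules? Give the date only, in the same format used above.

24 June 2016

The claim accrued on 7 July 2011, the date of the act.
54 months from 7 July 2011 is 7 January 2016.
The period was tolled for 169 days by the emergency suspension of filing deadlines (19 June 2013 to 5 December 2013), pushing the deadline to 24 June 2016.
By the time the written tolling agreement began on 29 January 2017, the limitation period had already expired on 24 June 2016; that interval cannot revive it.
Nothing else in the chronology tolls or restarts the period.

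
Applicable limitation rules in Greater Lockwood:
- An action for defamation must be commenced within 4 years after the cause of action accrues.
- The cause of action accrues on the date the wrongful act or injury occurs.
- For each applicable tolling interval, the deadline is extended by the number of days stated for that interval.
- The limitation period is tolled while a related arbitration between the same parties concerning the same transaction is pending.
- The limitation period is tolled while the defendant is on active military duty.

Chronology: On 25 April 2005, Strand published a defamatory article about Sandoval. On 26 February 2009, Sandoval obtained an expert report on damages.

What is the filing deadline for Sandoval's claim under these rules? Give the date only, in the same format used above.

25 April 2009

The limitation period began to run on 25 April 2005.
4 years from 25 April 2005 is 25 April 2009.
Nothing else in the chronology tolls or restarts the period.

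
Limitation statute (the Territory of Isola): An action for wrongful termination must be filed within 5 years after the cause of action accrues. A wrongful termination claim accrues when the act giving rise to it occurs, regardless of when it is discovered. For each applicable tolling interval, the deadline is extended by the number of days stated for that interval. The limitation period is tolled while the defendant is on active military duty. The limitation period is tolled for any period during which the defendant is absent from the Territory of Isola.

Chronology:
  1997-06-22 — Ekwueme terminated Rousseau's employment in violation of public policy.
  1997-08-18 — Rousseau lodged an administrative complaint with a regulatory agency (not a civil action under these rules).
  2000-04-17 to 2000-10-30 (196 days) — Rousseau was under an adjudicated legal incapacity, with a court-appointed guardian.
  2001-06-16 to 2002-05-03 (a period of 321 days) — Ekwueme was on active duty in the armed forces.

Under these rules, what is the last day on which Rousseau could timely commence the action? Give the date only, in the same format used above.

The cause of action accrued on 1997-06-22, the date of the act.
5 years from 1997-06-22 is 2002-06-22.
The defendant's active military service from 2001-06-16 to 2002-05-03 tolled the period for 321 days, extending the deadline to 2003-05-09.
No stated provision tolls the period for the plaintiff's incapacity, so the interval from 2000-04-17 to 2000-10-30 has no effect on the deadline.
Nothing else in the chronology tolls or restarts the period.

2003-05-09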